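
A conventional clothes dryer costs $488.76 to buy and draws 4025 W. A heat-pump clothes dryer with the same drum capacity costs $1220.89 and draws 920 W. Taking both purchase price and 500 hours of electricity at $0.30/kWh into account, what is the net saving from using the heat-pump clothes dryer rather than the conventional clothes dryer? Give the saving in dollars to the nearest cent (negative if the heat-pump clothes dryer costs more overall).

conventional clothes dryer: $488.76 + (4025/1000) kW × 500 h × $0.30 = $488.76 + $603.75 = $1092.51
heat-pump clothes dryer: $1220.89 + (920/1000) kW × 500 h × $0.30 = $1220.89 + $138 = $1358.89
Saving = $1092.51 − $1358.89 = −$266.38

-$266.38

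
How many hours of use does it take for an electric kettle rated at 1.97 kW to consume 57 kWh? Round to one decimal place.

Hours = 57 kWh ÷ 1.97 kW = 28.9 h

28.9 h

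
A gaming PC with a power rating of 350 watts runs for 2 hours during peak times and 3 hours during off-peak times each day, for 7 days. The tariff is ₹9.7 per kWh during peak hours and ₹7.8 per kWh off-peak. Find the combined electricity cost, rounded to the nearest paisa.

Peak energy = 0.35 kW × 2 h × 7 = 4.9 kWh
Off-peak energy = 0.35 kW × 3 h × 7 = 7.35 kWh
Cost = 4.9 × ₹9.7 + 7.35 × ₹7.8 = ₹47.53 + ₹57.33 = ₹104.86

₹104.86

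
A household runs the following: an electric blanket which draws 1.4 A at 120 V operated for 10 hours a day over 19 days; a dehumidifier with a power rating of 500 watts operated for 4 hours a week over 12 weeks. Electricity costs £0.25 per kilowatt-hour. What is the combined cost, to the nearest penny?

electric blanket: Power = 1.4 A × 120 V = 168 W = 0.168 kW
electric blanket: Runtime = 10 h/day × 19 days = 190 h
electric blanket: 0.168 kW × 190 h = 31.92 kWh
dehumidifier: Runtime = 4 h/week × 12 weeks = 48 h
dehumidifier: 0.5 kW × 48 h = 24 kWh
Total energy = 55.92 kWh
Cost = 55.92 × £0.25 = £13.98

£13.98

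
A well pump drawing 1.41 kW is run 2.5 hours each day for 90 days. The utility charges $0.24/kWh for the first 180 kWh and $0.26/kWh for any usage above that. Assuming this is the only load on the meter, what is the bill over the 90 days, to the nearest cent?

$78.89

Runtime = 2.5 h/day × 90 days = 225 h
Energy = 1.41 kW × 225 h = 317.25 kWh
Tier 1 (0–180 kWh): 180 × $0.24 = $43.2
Above 180 kWh: 137.25 × $0.26 = $35.685
Bill = $78.89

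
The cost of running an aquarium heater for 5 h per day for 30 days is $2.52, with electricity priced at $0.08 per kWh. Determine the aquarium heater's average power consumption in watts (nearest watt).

Energy = $2.52 ÷ $0.08/kWh = 31.5 kWh
Runtime = 5 h/day × 30 days = 150 h
Power = 31.5 kWh ÷ 150 h = 0.21 kW = 210 W

210 W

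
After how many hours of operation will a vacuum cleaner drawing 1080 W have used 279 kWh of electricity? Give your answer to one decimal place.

258.3 h

Hours = 279 kWh ÷ 1.08 kW = 258.3 h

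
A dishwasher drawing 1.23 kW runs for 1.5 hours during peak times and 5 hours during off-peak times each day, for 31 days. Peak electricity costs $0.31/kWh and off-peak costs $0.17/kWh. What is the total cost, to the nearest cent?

$50.14

Peak energy = 1.23 kW × 1.5 h × 31 = 57.195 kWh
Off-peak energy = 1.23 kW × 5 h × 31 = 190.65 kWh
Cost = 57.195 × $0.31 + 190.65 × $0.17 = $17.73045 + $32.4105 = $50.14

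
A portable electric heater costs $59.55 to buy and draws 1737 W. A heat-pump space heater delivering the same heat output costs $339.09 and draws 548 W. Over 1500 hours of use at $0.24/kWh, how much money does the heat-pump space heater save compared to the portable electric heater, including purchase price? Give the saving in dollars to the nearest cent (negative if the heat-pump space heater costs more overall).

portable electric heater: $59.55 + (1737/1000) kW × 1500 h × $0.24 = $59.55 + $625.32 = $684.87
heat-pump space heater: $339.09 + (548/1000) kW × 1500 h × $0.24 = $339.09 + $197.28 = $536.37
Saving = $684.87 − $536.37 = $148.5

$148.50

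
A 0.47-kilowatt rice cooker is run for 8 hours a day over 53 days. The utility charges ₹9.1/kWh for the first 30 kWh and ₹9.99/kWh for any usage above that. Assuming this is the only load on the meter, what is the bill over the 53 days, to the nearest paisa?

Runtime = 8 h/day × 53 days = 424 h
Energy = 0.47 kW × 424 h = 199.28 kWh
Tier 1 (0–30 kWh): 30 × ₹9.1 = ₹273
Above 30 kWh: 169.28 × ₹9.99 = ₹1691.1072
Bill = ₹1964.11

₹1964.11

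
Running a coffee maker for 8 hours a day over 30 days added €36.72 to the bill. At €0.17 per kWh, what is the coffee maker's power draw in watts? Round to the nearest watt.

Energy = €36.72 ÷ €0.17/kWh = 216 kWh
Runtime = 8 h/day × 30 days = 240 h
Power = 216 kWh ÷ 240 h = 0.9 kW = 900 W

900 W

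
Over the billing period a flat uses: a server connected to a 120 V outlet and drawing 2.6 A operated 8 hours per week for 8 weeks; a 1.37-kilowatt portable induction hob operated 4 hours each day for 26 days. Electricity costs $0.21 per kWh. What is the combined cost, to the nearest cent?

server: Power = 2.6 A × 120 V = 312 W = 0.312 kW
server: Runtime = 8 h/week × 8 weeks = 64 h
server: 0.312 kW × 64 h = 19.968 kWh
portable induction hob: Runtime = 4 h/day × 26 days = 104 h
portable induction hob: 1.37 kW × 104 h = 142.48 kWh
Total energy = 162.448 kWh
Cost = 162.448 × $0.21 = $34.11

$34.11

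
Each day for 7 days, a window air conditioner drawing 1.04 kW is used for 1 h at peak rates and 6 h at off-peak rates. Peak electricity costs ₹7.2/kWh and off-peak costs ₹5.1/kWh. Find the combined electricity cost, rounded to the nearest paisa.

₹275.18

Peak energy = 1.04 kW × 1 h × 7 = 7.28 kWh
Off-peak energy = 1.04 kW × 6 h × 7 = 43.68 kWh
Cost = 7.28 × ₹7.2 + 43.68 × ₹5.1 = ₹52.416 + ₹222.768 = ₹275.18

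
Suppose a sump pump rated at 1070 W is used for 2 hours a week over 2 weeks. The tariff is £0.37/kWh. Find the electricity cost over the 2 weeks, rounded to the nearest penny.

£1.58

Runtime = 2 h/week × 2 weeks = 4 h
Energy = 1.07 kW × 4 h = 4.28 kWh
Cost = 4.28 kWh × £0.37/kWh = £1.58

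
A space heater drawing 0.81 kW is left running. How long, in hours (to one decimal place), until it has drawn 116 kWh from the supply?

Hours = 116 kWh ÷ 0.81 kW = 143.2 h

143.2 h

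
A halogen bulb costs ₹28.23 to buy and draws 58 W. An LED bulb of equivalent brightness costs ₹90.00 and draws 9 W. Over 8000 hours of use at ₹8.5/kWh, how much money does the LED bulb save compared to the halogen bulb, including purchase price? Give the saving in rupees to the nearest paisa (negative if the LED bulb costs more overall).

₹3270.23

halogen bulb: ₹28.23 + (58/1000) kW × 8000 h × ₹8.5 = ₹28.23 + ₹3944 = ₹3972.23
LED bulb: ₹90.00 + (9/1000) kW × 8000 h × ₹8.5 = ₹90.00 + ₹612 = ₹702
Saving = ₹3972.23 − ₹702 = ₹3270.23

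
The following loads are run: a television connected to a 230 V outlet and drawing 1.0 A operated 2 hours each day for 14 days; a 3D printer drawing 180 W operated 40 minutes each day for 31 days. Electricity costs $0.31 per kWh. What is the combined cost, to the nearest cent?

television: Power = 1.0 A × 230 V = 230 W = 0.23 kW
television: Runtime = 2 h/day × 14 days = 28 h
television: 0.23 kW × 28 h = 6.44 kWh
3D printer: Runtime = 40 min × 31 = 1240 min = 20.666666… h
3D printer: 0.18 kW × 20.666666… h = 3.72 kWh
Total energy = 10.16 kWh
Cost = 10.16 × $0.31 = $3.15

$3.15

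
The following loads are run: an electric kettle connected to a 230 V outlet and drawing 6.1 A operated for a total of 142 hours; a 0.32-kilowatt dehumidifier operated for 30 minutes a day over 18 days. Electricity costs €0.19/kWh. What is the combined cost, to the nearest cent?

€38.40

electric kettle: Power = 6.1 A × 230 V = 1403 W = 1.403 kW
electric kettle: 1.403 kW × 142 h = 199.226 kWh
dehumidifier: Runtime = 30 min × 18 = 540 min = 9 h
dehumidifier: 0.32 kW × 9 h = 2.88 kWh
Total energy = 202.106 kWh
Cost = 202.106 × €0.19 = €38.40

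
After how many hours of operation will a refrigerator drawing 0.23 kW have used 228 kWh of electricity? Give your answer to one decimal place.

Hours = 228 kWh ÷ 0.23 kW = 991.3 h

991.3 h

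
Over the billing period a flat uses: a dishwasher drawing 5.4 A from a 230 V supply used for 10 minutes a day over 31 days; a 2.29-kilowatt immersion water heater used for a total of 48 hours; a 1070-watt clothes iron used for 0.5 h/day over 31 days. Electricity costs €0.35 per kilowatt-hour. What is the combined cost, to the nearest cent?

dishwasher: Power = 5.4 A × 230 V = 1242 W = 1.242 kW
dishwasher: Runtime = 10 min × 31 = 310 min = 5.166666… h
dishwasher: 1.242 kW × 5.166666… h = 6.417 kWh
immersion water heater: 2.29 kW × 48 h = 109.92 kWh
clothes iron: Runtime = 0.5 h/day × 31 days = 15.5 h
clothes iron: 1.07 kW × 15.5 h = 16.585 kWh
Total energy = 132.922 kWh
Cost = 132.922 × €0.35 = €46.52

€46.52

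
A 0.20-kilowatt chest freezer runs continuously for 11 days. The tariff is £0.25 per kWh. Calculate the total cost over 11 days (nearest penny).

£13.20

Runtime = 24 h × 11 = 264 h
Energy = 0.2 kW × 264 h = 52.8 kWh
Cost = 52.8 kWh × £0.25/kWh = £13.20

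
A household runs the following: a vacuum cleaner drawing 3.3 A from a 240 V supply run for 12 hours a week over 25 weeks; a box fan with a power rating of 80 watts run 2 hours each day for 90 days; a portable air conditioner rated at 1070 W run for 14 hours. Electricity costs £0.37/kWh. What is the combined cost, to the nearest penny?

vacuum cleaner: Power = 3.3 A × 240 V = 792 W = 0.792 kW
vacuum cleaner: Runtime = 12 h/week × 25 weeks = 300 h
vacuum cleaner: 0.792 kW × 300 h = 237.6 kWh
box fan: Runtime = 2 h/day × 90 days = 180 h
box fan: 0.08 kW × 180 h = 14.4 kWh
portable air conditioner: 1.07 kW × 14 h = 14.98 kWh
Total energy = 266.98 kWh
Cost = 266.98 × £0.37 = £98.78

£98.78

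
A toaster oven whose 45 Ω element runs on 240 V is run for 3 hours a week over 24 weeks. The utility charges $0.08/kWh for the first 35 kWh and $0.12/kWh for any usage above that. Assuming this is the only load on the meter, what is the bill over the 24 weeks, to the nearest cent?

Power = V²/R = 240²/45 = 1280 W = 1.28 kW
Runtime = 3 h/week × 24 weeks = 72 h
Energy = 1.28 kW × 72 h = 92.16 kWh
Tier 1 (0–35 kWh): 35 × $0.08 = $2.8
Above 35 kWh: 57.16 × $0.12 = $6.8592
Bill = $9.66

$9.66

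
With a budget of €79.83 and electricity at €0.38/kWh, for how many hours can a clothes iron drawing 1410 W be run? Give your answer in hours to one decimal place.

149.0 h

Energy available = €79.83 ÷ €0.38/kWh = 210.0789 kWh
Hours = 210.0789 kWh ÷ 1.41 kW = 149.0 h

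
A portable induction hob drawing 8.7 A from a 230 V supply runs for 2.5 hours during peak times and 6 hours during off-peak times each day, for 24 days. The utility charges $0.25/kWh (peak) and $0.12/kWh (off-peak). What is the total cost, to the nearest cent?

Power = 8.7 A × 230 V = 2001 W = 2.001 kW
Peak energy = 2.001 kW × 2.5 h × 24 = 120.06 kWh
Off-peak energy = 2.001 kW × 6 h × 24 = 288.144 kWh
Cost = 120.06 × $0.25 + 288.144 × $0.12 = $30.015 + $34.57728 = $64.59

$64.59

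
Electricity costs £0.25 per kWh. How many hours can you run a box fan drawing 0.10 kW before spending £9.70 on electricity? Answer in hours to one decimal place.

Energy available = £9.70 ÷ £0.25/kWh = 38.8 kWh
Hours = 38.8 kWh ÷ 0.1 kW = 388.0 h

388.0 h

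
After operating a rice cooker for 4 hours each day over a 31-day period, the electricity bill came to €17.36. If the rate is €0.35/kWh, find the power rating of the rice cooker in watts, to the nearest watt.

Energy = €17.36 ÷ €0.35/kWh = 49.6 kWh
Runtime = 4 h/day × 31 days = 124 h
Power = 49.6 kWh ÷ 124 h = 0.4 kW = 400 W

400 W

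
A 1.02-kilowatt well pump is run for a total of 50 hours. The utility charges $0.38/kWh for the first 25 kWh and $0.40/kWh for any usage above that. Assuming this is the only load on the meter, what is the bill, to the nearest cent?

Energy = 1.02 kW × 50 h = 51 kWh
Tier 1 (0–25 kWh): 25 × $0.38 = $9.5
Above 25 kWh: 26 × $0.40 = $10.4
Bill = $19.90

$19.90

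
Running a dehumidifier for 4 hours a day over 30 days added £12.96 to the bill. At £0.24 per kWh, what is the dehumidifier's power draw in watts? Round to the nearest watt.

Energy = £12.96 ÷ £0.24/kWh = 54 kWh
Runtime = 4 h/day × 30 days = 120 h
Power = 54 kWh ÷ 120 h = 0.45 kW = 450 W

450 W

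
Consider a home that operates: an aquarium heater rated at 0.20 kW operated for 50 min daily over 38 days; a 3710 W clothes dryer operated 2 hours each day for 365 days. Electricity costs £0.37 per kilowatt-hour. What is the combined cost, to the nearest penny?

aquarium heater: Runtime = 50 min × 38 = 1900 min = 31.666666… h
aquarium heater: 0.2 kW × 31.666666… h = 6.333333… kWh
clothes dryer: Runtime = 2 h/day × 365 days = 730 h
clothes dryer: 3.71 kW × 730 h = 2708.3 kWh
Total energy = 2714.633333… kWh
Cost = 2714.633333… × £0.37 = £1004.41

£1004.41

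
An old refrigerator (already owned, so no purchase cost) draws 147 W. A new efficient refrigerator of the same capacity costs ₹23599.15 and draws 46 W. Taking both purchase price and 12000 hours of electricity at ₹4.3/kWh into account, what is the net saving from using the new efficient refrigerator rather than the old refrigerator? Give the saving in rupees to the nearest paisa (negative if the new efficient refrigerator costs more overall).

-₹18387.55

old refrigerator: ₹0.00 + (147/1000) kW × 12000 h × ₹4.3 = ₹0.00 + ₹7585.2 = ₹7585.2
new efficient refrigerator: ₹23599.15 + (46/1000) kW × 12000 h × ₹4.3 = ₹23599.15 + ₹2373.6 = ₹25972.75
Saving = ₹7585.2 − ₹25972.75 = −₹18387.55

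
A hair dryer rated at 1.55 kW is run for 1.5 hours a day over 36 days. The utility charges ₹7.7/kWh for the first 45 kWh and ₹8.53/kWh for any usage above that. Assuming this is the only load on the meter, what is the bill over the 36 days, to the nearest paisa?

₹676.61

Runtime = 1.5 h/day × 36 days = 54 h
Energy = 1.55 kW × 54 h = 83.7 kWh
Tier 1 (0–45 kWh): 45 × ₹7.7 = ₹346.5
Above 45 kWh: 38.7 × ₹8.53 = ₹330.111
Bill = ₹676.61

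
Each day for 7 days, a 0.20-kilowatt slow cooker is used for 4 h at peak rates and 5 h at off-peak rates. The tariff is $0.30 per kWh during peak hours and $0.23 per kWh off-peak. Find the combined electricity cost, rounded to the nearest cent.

Peak energy = 0.2 kW × 4 h × 7 = 5.6 kWh
Off-peak energy = 0.2 kW × 5 h × 7 = 7 kWh
Cost = 5.6 × $0.30 + 7 × $0.23 = $1.68 + $1.61 = $3.29

$3.29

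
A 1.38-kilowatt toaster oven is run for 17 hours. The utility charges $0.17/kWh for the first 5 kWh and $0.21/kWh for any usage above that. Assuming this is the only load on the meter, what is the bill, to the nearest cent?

Energy = 1.38 kW × 17 h = 23.46 kWh
Tier 1 (0–5 kWh): 5 × $0.17 = $0.85
Above 5 kWh: 18.46 × $0.21 = $3.8766
Bill = $4.73

$4.73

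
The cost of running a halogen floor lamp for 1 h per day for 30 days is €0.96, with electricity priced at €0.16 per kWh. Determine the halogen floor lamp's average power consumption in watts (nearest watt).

200 W

Energy = €0.96 ÷ €0.16/kWh = 6 kWh
Runtime = 1 h/day × 30 days = 30 h
Power = 6 kWh ÷ 30 h = 0.2 kW = 200 W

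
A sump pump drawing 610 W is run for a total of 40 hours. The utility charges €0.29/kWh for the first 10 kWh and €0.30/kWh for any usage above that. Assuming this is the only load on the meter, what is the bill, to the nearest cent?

Energy = 0.61 kW × 40 h = 24.4 kWh
Tier 1 (0–10 kWh): 10 × €0.29 = €2.9
Above 10 kWh: 14.4 × €0.30 = €4.32
Bill = €7.22

€7.22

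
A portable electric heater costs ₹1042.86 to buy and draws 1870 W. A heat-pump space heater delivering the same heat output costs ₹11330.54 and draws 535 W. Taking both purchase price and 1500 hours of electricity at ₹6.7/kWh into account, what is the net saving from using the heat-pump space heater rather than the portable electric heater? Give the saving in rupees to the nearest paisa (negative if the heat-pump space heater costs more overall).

portable electric heater: ₹1042.86 + (1870/1000) kW × 1500 h × ₹6.7 = ₹1042.86 + ₹18793.5 = ₹19836.36
heat-pump space heater: ₹11330.54 + (535/1000) kW × 1500 h × ₹6.7 = ₹11330.54 + ₹5376.75 = ₹16707.29
Saving = ₹19836.36 − ₹16707.29 = ₹3129.07

₹3129.07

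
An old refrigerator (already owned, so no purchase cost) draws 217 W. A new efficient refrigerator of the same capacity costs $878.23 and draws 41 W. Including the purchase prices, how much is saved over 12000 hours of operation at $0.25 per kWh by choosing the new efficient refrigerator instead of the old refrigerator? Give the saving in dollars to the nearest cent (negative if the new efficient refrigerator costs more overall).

-$350.23

old refrigerator: $0.00 + (217/1000) kW × 12000 h × $0.25 = $0.00 + $651 = $651
new efficient refrigerator: $878.23 + (41/1000) kW × 12000 h × $0.25 = $878.23 + $123 = $1001.23
Saving = $651 − $1001.23 = −$350.23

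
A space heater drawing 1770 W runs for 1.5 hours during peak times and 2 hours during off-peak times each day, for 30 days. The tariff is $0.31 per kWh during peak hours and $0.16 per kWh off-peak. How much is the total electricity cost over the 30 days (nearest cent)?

Peak energy = 1.77 kW × 1.5 h × 30 = 79.65 kWh
Off-peak energy = 1.77 kW × 2 h × 30 = 106.2 kWh
Cost = 79.65 × $0.31 + 106.2 × $0.16 = $24.6915 + $16.992 = $41.68

$41.68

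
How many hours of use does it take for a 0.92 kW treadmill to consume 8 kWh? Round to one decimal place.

8.7 h

Hours = 8 kWh ÷ 0.92 kW = 8.7 h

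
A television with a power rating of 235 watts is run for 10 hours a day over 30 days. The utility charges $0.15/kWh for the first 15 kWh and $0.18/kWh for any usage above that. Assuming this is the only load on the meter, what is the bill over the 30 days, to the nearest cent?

Runtime = 10 h/day × 30 days = 300 h
Energy = 0.235 kW × 300 h = 70.5 kWh
Tier 1 (0–15 kWh): 15 × $0.15 = $2.25
Above 15 kWh: 55.5 × $0.18 = $9.99
Bill = $12.24

$12.24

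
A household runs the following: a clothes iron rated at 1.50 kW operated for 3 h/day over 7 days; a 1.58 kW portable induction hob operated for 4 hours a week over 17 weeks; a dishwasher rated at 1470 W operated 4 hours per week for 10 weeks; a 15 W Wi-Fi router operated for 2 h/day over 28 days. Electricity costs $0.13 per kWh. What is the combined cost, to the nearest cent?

clothes iron: Runtime = 3 h/day × 7 days = 21 h
clothes iron: 1.5 kW × 21 h = 31.5 kWh
portable induction hob: Runtime = 4 h/week × 17 weeks = 68 h
portable induction hob: 1.58 kW × 68 h = 107.44 kWh
dishwasher: Runtime = 4 h/week × 10 weeks = 40 h
dishwasher: 1.47 kW × 40 h = 58.8 kWh
Wi-Fi router: Runtime = 2 h/day × 28 days = 56 h
Wi-Fi router: 0.015 kW × 56 h = 0.84 kWh
Total energy = 198.58 kWh
Cost = 198.58 × $0.13 = $25.82

$25.82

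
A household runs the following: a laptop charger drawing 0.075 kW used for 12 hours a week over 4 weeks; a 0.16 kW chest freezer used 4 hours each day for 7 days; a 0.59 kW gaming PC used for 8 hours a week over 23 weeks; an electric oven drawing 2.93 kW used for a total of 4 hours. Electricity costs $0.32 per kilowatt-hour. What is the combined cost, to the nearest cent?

laptop charger: Runtime = 12 h/week × 4 weeks = 48 h
laptop charger: 0.075 kW × 48 h = 3.6 kWh
chest freezer: Runtime = 4 h/day × 7 days = 28 h
chest freezer: 0.16 kW × 28 h = 4.48 kWh
gaming PC: Runtime = 8 h/week × 23 weeks = 184 h
gaming PC: 0.59 kW × 184 h = 108.56 kWh
electric oven: 2.93 kW × 4 h = 11.72 kWh
Total energy = 128.36 kWh
Cost = 128.36 × $0.32 = $41.08

$41.08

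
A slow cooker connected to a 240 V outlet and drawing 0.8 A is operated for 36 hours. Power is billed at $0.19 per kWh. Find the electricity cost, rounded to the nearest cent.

Power = 0.8 A × 240 V = 192 W = 0.192 kW
Energy = 0.192 kW × 36 h = 6.912 kWh
Cost = 6.912 kWh × $0.19/kWh = $1.31

$1.31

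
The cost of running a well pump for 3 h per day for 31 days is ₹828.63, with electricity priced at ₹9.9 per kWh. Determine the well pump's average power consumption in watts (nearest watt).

Energy = ₹828.63 ÷ ₹9.9/kWh = 83.7 kWh
Runtime = 3 h/day × 31 days = 93 h
Power = 83.7 kWh ÷ 93 h = 0.9 kW = 900 W

900 W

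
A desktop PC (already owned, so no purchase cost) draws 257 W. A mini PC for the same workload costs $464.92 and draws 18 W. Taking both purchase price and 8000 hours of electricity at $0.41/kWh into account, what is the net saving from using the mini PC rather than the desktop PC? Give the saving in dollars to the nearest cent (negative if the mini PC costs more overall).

$319.00

desktop PC: $0.00 + (257/1000) kW × 8000 h × $0.41 = $0.00 + $842.96 = $842.96
mini PC: $464.92 + (18/1000) kW × 8000 h × $0.41 = $464.92 + $59.04 = $523.96
Saving = $842.96 − $523.96 = $319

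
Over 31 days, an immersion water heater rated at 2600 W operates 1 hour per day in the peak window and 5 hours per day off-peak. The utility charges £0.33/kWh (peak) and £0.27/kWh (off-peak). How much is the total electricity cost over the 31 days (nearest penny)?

Peak energy = 2.6 kW × 1 h × 31 = 80.6 kWh
Off-peak energy = 2.6 kW × 5 h × 31 = 403 kWh
Cost = 80.6 × £0.33 + 403 × £0.27 = £26.598 + £108.81 = £135.41

£135.41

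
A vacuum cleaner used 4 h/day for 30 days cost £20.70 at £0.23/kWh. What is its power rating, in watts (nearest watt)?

750 W

Energy = £20.70 ÷ £0.23/kWh = 90 kWh
Runtime = 4 h/day × 30 days = 120 h
Power = 90 kWh ÷ 120 h = 0.75 kW = 750 W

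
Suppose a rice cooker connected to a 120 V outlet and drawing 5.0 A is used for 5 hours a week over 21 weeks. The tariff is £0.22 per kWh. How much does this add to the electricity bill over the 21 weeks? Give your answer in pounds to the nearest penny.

Power = 5.0 A × 120 V = 600 W = 0.6 kW
Runtime = 5 h/week × 21 weeks = 105 h
Energy = 0.6 kW × 105 h = 63 kWh
Cost = 63 kWh × £0.22/kWh = £13.86

£13.86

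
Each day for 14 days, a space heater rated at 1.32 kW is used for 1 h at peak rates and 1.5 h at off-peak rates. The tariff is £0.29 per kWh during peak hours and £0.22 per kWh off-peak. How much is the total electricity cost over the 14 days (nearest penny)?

Peak energy = 1.32 kW × 1 h × 14 = 18.48 kWh
Off-peak energy = 1.32 kW × 1.5 h × 14 = 27.72 kWh
Cost = 18.48 × £0.29 + 27.72 × £0.22 = £5.3592 + £6.0984 = £11.46

£11.46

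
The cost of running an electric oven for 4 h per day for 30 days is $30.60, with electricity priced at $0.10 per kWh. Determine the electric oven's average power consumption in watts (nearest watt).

Energy = $30.60 ÷ $0.10/kWh = 306 kWh
Runtime = 4 h/day × 30 days = 120 h
Power = 306 kWh ÷ 120 h = 2.55 kW = 2550 W

2550 W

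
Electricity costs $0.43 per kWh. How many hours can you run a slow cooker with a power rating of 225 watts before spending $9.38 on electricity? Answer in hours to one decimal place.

Energy available = $9.38 ÷ $0.43/kWh = 21.814 kWh
Hours = 21.814 kWh ÷ 0.225 kW = 97.0 h

97.0 h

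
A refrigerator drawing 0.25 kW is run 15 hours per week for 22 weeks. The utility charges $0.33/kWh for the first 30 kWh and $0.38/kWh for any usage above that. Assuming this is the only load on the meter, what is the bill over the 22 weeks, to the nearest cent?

$29.85

Runtime = 15 h/week × 22 weeks = 330 h
Energy = 0.25 kW × 330 h = 82.5 kWh
Tier 1 (0–30 kWh): 30 × $0.33 = $9.9
Above 30 kWh: 52.5 × $0.38 = $19.95
Bill = $29.85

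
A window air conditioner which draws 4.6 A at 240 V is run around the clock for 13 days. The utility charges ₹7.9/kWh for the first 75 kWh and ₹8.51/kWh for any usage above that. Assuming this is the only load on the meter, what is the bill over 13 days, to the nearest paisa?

Power = 4.6 A × 240 V = 1104 W = 1.104 kW
Runtime = 24 h × 13 = 312 h
Energy = 1.104 kW × 312 h = 344.448 kWh
Tier 1 (0–75 kWh): 75 × ₹7.9 = ₹592.5
Above 75 kWh: 269.448 × ₹8.51 = ₹2293.00248
Bill = ₹2885.50

₹2885.50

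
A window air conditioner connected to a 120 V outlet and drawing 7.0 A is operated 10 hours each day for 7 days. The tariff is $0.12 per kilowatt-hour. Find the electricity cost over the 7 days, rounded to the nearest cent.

$7.06

Power = 7.0 A × 120 V = 840 W = 0.84 kW
Runtime = 10 h/day × 7 days = 70 h
Energy = 0.84 kW × 70 h = 58.8 kWh
Cost = 58.8 kWh × $0.12/kWh = $7.06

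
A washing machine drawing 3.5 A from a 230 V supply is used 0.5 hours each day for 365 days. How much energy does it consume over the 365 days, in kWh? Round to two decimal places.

146.91 kWh

Power = 3.5 A × 230 V = 805 W = 0.805 kW
Runtime = 0.5 h/day × 365 days = 182.5 h
Energy = 0.805 kW × 182.5 h = 146.9125 kWh ≈ 146.91 kWh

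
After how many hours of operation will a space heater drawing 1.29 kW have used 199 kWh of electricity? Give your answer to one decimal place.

154.3 h

Hours = 199 kWh ÷ 1.29 kW = 154.3 h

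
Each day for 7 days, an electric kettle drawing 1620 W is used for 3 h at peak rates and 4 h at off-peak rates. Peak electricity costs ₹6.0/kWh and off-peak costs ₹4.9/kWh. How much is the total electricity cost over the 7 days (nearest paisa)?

₹426.38

Peak energy = 1.62 kW × 3 h × 7 = 34.02 kWh
Off-peak energy = 1.62 kW × 4 h × 7 = 45.36 kWh
Cost = 34.02 × ₹6.0 + 45.36 × ₹4.9 = ₹204.12 + ₹222.264 = ₹426.38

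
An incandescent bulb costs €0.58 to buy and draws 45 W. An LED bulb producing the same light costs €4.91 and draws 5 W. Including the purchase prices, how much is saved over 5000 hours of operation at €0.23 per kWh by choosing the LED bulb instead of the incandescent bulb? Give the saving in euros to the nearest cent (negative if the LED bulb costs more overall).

€41.67

incandescent bulb: €0.58 + (45/1000) kW × 5000 h × €0.23 = €0.58 + €51.75 = €52.33
LED bulb: €4.91 + (5/1000) kW × 5000 h × €0.23 = €4.91 + €5.75 = €10.66
Saving = €52.33 − €10.66 = €41.67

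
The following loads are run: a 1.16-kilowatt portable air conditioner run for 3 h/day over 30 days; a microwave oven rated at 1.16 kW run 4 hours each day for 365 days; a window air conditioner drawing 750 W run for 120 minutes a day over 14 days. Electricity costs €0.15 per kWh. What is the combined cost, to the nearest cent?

€272.85

portable air conditioner: Runtime = 3 h/day × 30 days = 90 h
portable air conditioner: 1.16 kW × 90 h = 104.4 kWh
microwave oven: Runtime = 4 h/day × 365 days = 1460 h
microwave oven: 1.16 kW × 1460 h = 1693.6 kWh
window air conditioner: Runtime = 120 min × 14 = 1680 min = 28 h
window air conditioner: 0.75 kW × 28 h = 21 kWh
Total energy = 1819 kWh
Cost = 1819 × €0.15 = €272.85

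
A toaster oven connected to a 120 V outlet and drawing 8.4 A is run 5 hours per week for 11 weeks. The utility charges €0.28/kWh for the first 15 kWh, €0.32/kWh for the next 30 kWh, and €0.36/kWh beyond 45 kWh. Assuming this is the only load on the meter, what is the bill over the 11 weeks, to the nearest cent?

Power = 8.4 A × 120 V = 1008 W = 1.008 kW
Runtime = 5 h/week × 11 weeks = 55 h
Energy = 1.008 kW × 55 h = 55.44 kWh
Tier 1 (0–15 kWh): 15 × €0.28 = €4.2
Tier 2 (15–45 kWh): 30 × €0.32 = €9.6
Above 45 kWh: 10.44 × €0.36 = €3.7584
Bill = €17.56

€17.56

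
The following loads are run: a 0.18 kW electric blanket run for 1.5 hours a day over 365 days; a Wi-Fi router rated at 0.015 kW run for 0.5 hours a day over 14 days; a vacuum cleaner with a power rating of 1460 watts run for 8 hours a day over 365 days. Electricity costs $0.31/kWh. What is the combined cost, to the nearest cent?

$1352.18

electric blanket: Runtime = 1.5 h/day × 365 days = 547.5 h
electric blanket: 0.18 kW × 547.5 h = 98.55 kWh
Wi-Fi router: Runtime = 0.5 h/day × 14 days = 7 h
Wi-Fi router: 0.015 kW × 7 h = 0.105 kWh
vacuum cleaner: Runtime = 8 h/day × 365 days = 2920 h
vacuum cleaner: 1.46 kW × 2920 h = 4263.2 kWh
Total energy = 4361.855 kWh
Cost = 4361.855 × $0.31 = $1352.18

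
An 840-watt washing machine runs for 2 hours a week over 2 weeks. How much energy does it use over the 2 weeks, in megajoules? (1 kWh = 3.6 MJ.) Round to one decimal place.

12.1 MJ

Runtime = 2 h/week × 2 weeks = 4 h
Energy = 0.84 kW × 4 h = 3.36 kWh
= 3.36 × 3.6 MJ = 12.1 MJ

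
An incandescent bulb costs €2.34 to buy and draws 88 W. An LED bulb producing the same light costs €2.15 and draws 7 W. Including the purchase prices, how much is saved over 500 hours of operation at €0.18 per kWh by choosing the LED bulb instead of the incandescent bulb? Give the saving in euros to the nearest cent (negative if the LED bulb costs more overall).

€7.48

incandescent bulb: €2.34 + (88/1000) kW × 500 h × €0.18 = €2.34 + €7.92 = €10.26
LED bulb: €2.15 + (7/1000) kW × 500 h × €0.18 = €2.15 + €0.63 = €2.78
Saving = €10.26 − €2.78 = €7.48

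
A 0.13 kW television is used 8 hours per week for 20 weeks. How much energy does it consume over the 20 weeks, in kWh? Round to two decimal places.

Runtime = 8 h/week × 20 weeks = 160 h
Energy = 0.13 kW × 160 h = 20.8 kWh

20.80 kWh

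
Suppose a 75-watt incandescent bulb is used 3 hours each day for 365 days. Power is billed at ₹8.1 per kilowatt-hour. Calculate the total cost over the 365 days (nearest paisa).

₹665.21

Runtime = 3 h/day × 365 days = 1095 h
Energy = 0.075 kW × 1095 h = 82.125 kWh
Cost = 82.125 kWh × ₹8.1/kWh = ₹665.21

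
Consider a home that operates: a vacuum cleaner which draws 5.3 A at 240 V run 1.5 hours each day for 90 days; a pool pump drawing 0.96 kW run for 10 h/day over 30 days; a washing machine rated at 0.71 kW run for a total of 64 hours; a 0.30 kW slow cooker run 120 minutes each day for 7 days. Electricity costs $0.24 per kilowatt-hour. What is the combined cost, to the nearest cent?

vacuum cleaner: Power = 5.3 A × 240 V = 1272 W = 1.272 kW
vacuum cleaner: Runtime = 1.5 h/day × 90 days = 135 h
vacuum cleaner: 1.272 kW × 135 h = 171.72 kWh
pool pump: Runtime = 10 h/day × 30 days = 300 h
pool pump: 0.96 kW × 300 h = 288 kWh
washing machine: 0.71 kW × 64 h = 45.44 kWh
slow cooker: Runtime = 120 min × 7 = 840 min = 14 h
slow cooker: 0.3 kW × 14 h = 4.2 kWh
Total energy = 509.36 kWh
Cost = 509.36 × $0.24 = $122.25

$122.25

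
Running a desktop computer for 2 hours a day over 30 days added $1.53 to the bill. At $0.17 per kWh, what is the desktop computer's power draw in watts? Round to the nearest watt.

Energy = $1.53 ÷ $0.17/kWh = 9 kWh
Runtime = 2 h/day × 30 days = 60 h
Power = 9 kWh ÷ 60 h = 0.15 kW = 150 W

150 W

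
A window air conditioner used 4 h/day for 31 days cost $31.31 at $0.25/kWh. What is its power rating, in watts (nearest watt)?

1010 W

Energy = $31.31 ÷ $0.25/kWh = 125.24 kWh
Runtime = 4 h/day × 31 days = 124 h
Power = 125.24 kWh ÷ 124 h = 1.01 kW = 1010 W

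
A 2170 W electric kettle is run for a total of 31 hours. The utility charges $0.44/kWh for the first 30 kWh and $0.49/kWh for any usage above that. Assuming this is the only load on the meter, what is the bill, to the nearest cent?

Energy = 2.17 kW × 31 h = 67.27 kWh
Tier 1 (0–30 kWh): 30 × $0.44 = $13.2
Above 30 kWh: 37.27 × $0.49 = $18.2623
Bill = $31.46

$31.46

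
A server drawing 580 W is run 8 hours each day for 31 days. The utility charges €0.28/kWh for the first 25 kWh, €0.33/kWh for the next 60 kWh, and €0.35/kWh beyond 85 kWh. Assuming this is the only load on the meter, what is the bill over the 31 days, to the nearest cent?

Runtime = 8 h/day × 31 days = 248 h
Energy = 0.58 kW × 248 h = 143.84 kWh
Tier 1 (0–25 kWh): 25 × €0.28 = €7
Tier 2 (25–85 kWh): 60 × €0.33 = €19.8
Above 85 kWh: 58.84 × €0.35 = €20.594
Bill = €47.39

€47.39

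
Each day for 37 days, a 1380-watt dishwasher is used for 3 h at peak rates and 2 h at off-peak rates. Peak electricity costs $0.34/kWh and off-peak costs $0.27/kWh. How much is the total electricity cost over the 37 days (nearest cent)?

Peak energy = 1.38 kW × 3 h × 37 = 153.18 kWh
Off-peak energy = 1.38 kW × 2 h × 37 = 102.12 kWh
Cost = 153.18 × $0.34 + 102.12 × $0.27 = $52.0812 + $27.5724 = $79.65

$79.65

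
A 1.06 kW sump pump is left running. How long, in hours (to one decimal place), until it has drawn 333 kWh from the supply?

Hours = 333 kWh ÷ 1.06 kW = 314.2 h

314.2 h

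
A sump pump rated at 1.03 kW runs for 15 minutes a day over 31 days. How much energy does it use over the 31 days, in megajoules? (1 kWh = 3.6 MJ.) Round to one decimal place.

28.7 MJ

Runtime = 15 min × 31 = 465 min = 7.75 h
Energy = 1.03 kW × 7.75 h = 7.9825 kWh
= 7.9825 × 3.6 MJ = 28.7 MJ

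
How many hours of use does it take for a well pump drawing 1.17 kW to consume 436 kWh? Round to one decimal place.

Hours = 436 kWh ÷ 1.17 kW = 372.6 h

372.6 h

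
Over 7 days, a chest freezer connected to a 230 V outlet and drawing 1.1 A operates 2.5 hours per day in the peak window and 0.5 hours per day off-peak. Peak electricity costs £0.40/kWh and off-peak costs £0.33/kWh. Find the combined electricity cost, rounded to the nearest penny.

Power = 1.1 A × 230 V = 253 W = 0.253 kW
Peak energy = 0.253 kW × 2.5 h × 7 = 4.4275 kWh
Off-peak energy = 0.253 kW × 0.5 h × 7 = 0.8855 kWh
Cost = 4.4275 × £0.40 + 0.8855 × £0.33 = £1.771 + £0.292215 = £2.06

£2.06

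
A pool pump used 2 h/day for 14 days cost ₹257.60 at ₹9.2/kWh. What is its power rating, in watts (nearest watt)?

Energy = ₹257.60 ÷ ₹9.2/kWh = 28 kWh
Runtime = 2 h/day × 14 days = 28 h
Power = 28 kWh ÷ 28 h = 1 kW = 1000 W

1000 W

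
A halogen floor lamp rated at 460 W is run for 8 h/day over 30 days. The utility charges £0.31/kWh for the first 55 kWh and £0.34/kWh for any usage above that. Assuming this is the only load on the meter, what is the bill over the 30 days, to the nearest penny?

£35.89

Runtime = 8 h/day × 30 days = 240 h
Energy = 0.46 kW × 240 h = 110.4 kWh
Tier 1 (0–55 kWh): 55 × £0.31 = £17.05
Above 55 kWh: 55.4 × £0.34 = £18.836
Bill = £35.89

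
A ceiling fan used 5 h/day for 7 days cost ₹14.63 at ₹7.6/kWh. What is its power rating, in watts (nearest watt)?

Energy = ₹14.63 ÷ ₹7.6/kWh = 1.925 kWh
Runtime = 5 h/day × 7 days = 35 h
Power = 1.925 kWh ÷ 35 h = 0.055 kW = 55 W

55 W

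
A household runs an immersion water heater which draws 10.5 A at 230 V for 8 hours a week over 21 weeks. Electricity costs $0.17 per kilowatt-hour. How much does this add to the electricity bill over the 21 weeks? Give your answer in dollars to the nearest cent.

Power = 10.5 A × 230 V = 2415 W = 2.415 kW
Runtime = 8 h/week × 21 weeks = 168 h
Energy = 2.415 kW × 168 h = 405.72 kWh
Cost = 405.72 kWh × $0.17/kWh = $68.97

$68.97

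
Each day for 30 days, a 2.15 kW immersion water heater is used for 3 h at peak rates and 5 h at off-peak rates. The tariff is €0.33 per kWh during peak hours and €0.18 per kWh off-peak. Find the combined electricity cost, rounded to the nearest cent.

€121.91

Peak energy = 2.15 kW × 3 h × 30 = 193.5 kWh
Off-peak energy = 2.15 kW × 5 h × 30 = 322.5 kWh
Cost = 193.5 × €0.33 + 322.5 × €0.18 = €63.855 + €58.05 = €121.91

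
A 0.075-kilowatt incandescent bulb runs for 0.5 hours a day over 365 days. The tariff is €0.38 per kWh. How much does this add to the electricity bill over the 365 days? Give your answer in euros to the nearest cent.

€5.20

Runtime = 0.5 h/day × 365 days = 182.5 h
Energy = 0.075 kW × 182.5 h = 13.6875 kWh
Cost = 13.6875 kWh × €0.38/kWh = €5.20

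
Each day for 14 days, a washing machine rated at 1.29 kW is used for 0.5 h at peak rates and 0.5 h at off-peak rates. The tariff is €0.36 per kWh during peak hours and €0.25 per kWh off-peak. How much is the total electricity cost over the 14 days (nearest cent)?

Peak energy = 1.29 kW × 0.5 h × 14 = 9.03 kWh
Off-peak energy = 1.29 kW × 0.5 h × 14 = 9.03 kWh
Cost = 9.03 × €0.36 + 9.03 × €0.25 = €3.2508 + €2.2575 = €5.51

€5.51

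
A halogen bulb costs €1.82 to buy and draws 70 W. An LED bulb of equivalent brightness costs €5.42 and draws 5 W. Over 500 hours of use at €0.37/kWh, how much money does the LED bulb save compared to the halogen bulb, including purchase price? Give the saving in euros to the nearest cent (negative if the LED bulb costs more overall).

halogen bulb: €1.82 + (70/1000) kW × 500 h × €0.37 = €1.82 + €12.95 = €14.77
LED bulb: €5.42 + (5/1000) kW × 500 h × €0.37 = €5.42 + €0.925 = €6.345
Saving = €14.77 − €6.345 = €8.425 → €8.43

€8.43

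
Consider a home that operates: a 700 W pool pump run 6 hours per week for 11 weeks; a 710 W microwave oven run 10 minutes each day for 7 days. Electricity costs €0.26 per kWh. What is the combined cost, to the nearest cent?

pool pump: Runtime = 6 h/week × 11 weeks = 66 h
pool pump: 0.7 kW × 66 h = 46.2 kWh
microwave oven: Runtime = 10 min × 7 = 70 min = 1.166666… h
microwave oven: 0.71 kW × 1.166666… h = 0.828333… kWh
Total energy = 47.028333… kWh
Cost = 47.028333… × €0.26 = €12.23

€12.23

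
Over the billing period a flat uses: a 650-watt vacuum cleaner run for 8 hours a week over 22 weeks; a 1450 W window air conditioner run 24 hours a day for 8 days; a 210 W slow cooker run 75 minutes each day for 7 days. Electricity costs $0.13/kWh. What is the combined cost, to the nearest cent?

vacuum cleaner: Runtime = 8 h/week × 22 weeks = 176 h
vacuum cleaner: 0.65 kW × 176 h = 114.4 kWh
window air conditioner: Runtime = 24 h × 8 = 192 h
window air conditioner: 1.45 kW × 192 h = 278.4 kWh
slow cooker: Runtime = 75 min × 7 = 525 min = 8.75 h
slow cooker: 0.21 kW × 8.75 h = 1.8375 kWh
Total energy = 394.6375 kWh
Cost = 394.6375 × $0.13 = $51.30

$51.30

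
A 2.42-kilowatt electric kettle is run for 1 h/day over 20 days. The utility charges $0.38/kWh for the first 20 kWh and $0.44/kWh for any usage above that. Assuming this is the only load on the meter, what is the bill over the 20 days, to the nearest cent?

$20.10

Runtime = 1 h/day × 20 days = 20 h
Energy = 2.42 kW × 20 h = 48.4 kWh
Tier 1 (0–20 kWh): 20 × $0.38 = $7.6
Above 20 kWh: 28.4 × $0.44 = $12.496
Bill = $20.10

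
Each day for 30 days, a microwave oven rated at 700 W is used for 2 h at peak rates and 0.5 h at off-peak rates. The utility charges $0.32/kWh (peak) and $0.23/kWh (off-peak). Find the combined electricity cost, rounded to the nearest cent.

Peak energy = 0.7 kW × 2 h × 30 = 42 kWh
Off-peak energy = 0.7 kW × 0.5 h × 30 = 10.5 kWh
Cost = 42 × $0.32 + 10.5 × $0.23 = $13.44 + $2.415 = $15.86

$15.86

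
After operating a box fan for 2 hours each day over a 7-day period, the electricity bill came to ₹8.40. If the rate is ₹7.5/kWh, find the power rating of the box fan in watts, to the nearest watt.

Energy = ₹8.40 ÷ ₹7.5/kWh = 1.12 kWh
Runtime = 2 h/day × 7 days = 14 h
Power = 1.12 kWh ÷ 14 h = 0.08 kW = 80 W

80 W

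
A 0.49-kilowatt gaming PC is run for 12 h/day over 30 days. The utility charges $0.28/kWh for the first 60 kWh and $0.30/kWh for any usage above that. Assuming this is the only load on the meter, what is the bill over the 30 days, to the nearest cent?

$51.72

Runtime = 12 h/day × 30 days = 360 h
Energy = 0.49 kW × 360 h = 176.4 kWh
Tier 1 (0–60 kWh): 60 × $0.28 = $16.8
Above 60 kWh: 116.4 × $0.30 = $34.92
Bill = $51.72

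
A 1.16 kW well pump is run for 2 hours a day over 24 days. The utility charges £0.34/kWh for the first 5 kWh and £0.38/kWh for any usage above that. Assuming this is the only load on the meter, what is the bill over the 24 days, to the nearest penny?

£20.96

Runtime = 2 h/day × 24 days = 48 h
Energy = 1.16 kW × 48 h = 55.68 kWh
Tier 1 (0–5 kWh): 5 × £0.34 = £1.7
Above 5 kWh: 50.68 × £0.38 = £19.2584
Bill = £20.96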